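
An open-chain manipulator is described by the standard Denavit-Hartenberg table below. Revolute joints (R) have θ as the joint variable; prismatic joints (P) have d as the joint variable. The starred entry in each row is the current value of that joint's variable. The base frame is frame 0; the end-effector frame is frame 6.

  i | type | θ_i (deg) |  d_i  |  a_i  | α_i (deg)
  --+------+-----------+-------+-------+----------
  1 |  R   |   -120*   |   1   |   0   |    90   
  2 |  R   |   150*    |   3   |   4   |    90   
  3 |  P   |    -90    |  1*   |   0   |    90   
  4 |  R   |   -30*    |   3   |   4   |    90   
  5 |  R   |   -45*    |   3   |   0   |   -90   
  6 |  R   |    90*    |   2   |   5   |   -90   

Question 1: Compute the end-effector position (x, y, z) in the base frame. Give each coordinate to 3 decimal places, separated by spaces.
2.143 -1.666 0.814

after link 1: o_1 = (0.0000, 0.0000, 1.0000)
after link 2: o_2 = (-0.8660, 4.5000, 3.0000)
after link 3: o_3 = (-1.1160, 4.0670, 3.8660)
after link 4: o_4 = (1.0849, 0.9510, 0.6340)
after link 5: o_5 = (0.4354, 2.8260, -1.6160)
after link 6: o_6 = (2.1430, -1.6659, 0.8145)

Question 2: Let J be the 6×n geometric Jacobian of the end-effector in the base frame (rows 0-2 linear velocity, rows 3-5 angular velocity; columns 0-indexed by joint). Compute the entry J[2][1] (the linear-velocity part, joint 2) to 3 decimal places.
axis z_1 = (-0.8660,0.5000,0.0000); lever o_n−o_1 = (2.1430,-1.6659,-0.1855)
cross product → J_v[:, 1] = (-0.0928,-0.1607,0.3712)
J_ω[:, 1] = z_1
entry J[2][1] = 0.3712

0.371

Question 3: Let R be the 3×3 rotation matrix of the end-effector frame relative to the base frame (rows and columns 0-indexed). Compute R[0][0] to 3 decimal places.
End-effector x-axis (col 0 of R) = (0.2165,-0.6250,0.7500)
R[0][0] = 0.2165

0.217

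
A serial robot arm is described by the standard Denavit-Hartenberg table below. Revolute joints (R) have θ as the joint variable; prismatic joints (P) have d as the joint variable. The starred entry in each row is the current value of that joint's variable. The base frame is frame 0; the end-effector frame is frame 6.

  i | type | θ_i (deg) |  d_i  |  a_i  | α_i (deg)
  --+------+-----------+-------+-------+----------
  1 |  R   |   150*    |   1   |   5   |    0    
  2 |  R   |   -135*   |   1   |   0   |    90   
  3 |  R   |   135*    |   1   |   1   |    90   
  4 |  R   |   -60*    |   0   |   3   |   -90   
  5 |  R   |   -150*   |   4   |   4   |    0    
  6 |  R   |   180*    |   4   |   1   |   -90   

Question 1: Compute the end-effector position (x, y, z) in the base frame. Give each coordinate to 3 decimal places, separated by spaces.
after link 1: o_1 = (-4.3301, 2.5000, 1.0000)
after link 2: o_2 = (-4.3301, 2.5000, 2.0000)
after link 3: o_3 = (-4.7543, 1.3511, 2.7071)
after link 4: o_4 = (-6.4513, 3.5861, 3.7678)
after link 5: o_5 = (-4.9742, -1.1945, 6.4067)
after link 6: o_6 = (-7.6539, -3.2066, 8.8088)

-7.654 -3.207 8.809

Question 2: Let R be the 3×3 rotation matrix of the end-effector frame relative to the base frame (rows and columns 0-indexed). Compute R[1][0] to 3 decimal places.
0.554

End-effector x-axis (col 0 of R) = (-0.8314,0.5537,-0.0474)
R[1][0] = 0.5537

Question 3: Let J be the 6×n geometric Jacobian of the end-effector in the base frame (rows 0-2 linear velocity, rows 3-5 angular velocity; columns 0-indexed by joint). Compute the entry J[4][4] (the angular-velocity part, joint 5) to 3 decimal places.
-0.641

axis z_4 = (-0.4621,-0.6415,0.6124); lever o_n−o_4 = (-1.2027,-6.7927,5.0411)
cross product → J_v[:, 4] = (0.9260,1.5930,2.3674)
J_ω[:, 4] = z_4
entry J[4][4] = -0.6415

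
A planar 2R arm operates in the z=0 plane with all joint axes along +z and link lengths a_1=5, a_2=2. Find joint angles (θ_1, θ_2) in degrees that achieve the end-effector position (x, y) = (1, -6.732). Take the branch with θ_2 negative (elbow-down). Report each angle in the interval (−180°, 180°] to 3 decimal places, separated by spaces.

cos θ_2 = (46.3198−5²−2²)/(2·5·2) = 0.8660; θ_2 = -30.0039° (elbow-down)
β = atan2(-6.7320,1.0000) = -81.5508°; ψ = atan2(-1.0001,6.7320) = -8.4502°
θ_1 = β − ψ = -73.1006°

-73.101 -30.004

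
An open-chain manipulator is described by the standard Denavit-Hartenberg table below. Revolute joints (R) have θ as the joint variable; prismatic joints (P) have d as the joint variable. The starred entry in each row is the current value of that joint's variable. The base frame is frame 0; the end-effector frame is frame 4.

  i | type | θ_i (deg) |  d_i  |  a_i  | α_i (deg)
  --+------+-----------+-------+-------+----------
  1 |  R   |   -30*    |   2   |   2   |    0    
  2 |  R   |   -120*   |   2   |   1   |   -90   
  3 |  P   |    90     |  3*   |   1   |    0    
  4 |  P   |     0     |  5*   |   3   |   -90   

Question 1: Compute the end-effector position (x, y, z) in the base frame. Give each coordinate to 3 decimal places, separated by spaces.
after link 1: o_1 = (1.7321, -1.0000, 2.0000)
after link 2: o_2 = (0.8660, -1.5000, 4.0000)
after link 3: o_3 = (2.3660, -4.0981, 3.0000)
after link 4: o_4 = (4.8660, -8.4282, 0.0000)

4.866 -8.428 0.000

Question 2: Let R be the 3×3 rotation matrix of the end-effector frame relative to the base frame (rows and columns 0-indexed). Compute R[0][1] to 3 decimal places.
-0.500

End-effector y-axis (col 1 of R) = (-0.5000,0.8660,-0.0000)
R[0][1] = -0.5000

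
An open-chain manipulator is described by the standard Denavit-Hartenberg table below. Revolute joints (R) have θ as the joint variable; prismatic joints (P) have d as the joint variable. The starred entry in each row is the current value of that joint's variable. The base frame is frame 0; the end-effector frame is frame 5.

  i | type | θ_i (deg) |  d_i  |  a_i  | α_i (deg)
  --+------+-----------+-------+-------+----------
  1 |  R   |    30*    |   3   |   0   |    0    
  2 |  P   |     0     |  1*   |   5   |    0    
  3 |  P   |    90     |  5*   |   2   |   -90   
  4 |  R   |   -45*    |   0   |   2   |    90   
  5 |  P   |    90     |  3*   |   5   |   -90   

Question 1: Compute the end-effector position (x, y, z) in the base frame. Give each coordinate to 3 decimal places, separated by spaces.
-0.646 1.120 12.536

after link 1: o_1 = (0.0000, 0.0000, 3.0000)
after link 2: o_2 = (4.3301, 2.5000, 4.0000)
after link 3: o_3 = (3.3301, 4.2321, 9.0000)
after link 4: o_4 = (2.6230, 5.4568, 10.4142)
after link 5: o_5 = (-0.6464, 1.1197, 12.5355)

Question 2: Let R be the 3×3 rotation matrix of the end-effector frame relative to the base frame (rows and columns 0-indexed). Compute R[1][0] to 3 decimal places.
End-effector x-axis (col 0 of R) = (-0.8660,-0.5000,0.0000)
R[1][0] = -0.5000

-0.500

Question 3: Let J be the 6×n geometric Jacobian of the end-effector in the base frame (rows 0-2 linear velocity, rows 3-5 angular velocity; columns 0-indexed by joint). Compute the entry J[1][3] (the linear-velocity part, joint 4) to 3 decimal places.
axis z_3 = (-0.8660,-0.5000,0.0000); lever o_n−o_3 = (-3.9766,-3.1124,3.5355)
cross product → J_v[:, 3] = (-1.7678,3.0619,0.7071)
J_ω[:, 3] = z_3
entry J[1][3] = 3.0619

3.062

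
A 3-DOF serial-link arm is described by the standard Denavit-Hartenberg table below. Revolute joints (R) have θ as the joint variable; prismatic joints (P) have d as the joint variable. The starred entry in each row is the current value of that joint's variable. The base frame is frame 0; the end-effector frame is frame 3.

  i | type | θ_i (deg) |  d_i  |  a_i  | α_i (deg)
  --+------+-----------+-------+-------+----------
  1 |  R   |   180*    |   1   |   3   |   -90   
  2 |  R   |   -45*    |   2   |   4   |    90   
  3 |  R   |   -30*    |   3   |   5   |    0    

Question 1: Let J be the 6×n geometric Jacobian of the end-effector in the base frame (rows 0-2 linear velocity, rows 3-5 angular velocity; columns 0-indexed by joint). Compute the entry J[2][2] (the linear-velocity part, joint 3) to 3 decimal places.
1.768

axis z_2 = (0.7071,-0.0000,0.7071); lever o_n−o_2 = (-0.9405,2.5000,5.1832)
cross product → J_v[:, 2] = (-1.7678,-4.3301,1.7678)
J_ω[:, 2] = z_2
entry J[2][2] = 1.7678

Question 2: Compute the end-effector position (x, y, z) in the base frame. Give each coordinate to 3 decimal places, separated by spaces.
-6.769 0.500 9.012

after link 1: o_1 = (-3.0000, 0.0000, 1.0000)
after link 2: o_2 = (-5.8284, -2.0000, 3.8284)
after link 3: o_3 = (-6.7690, 0.5000, 9.0116)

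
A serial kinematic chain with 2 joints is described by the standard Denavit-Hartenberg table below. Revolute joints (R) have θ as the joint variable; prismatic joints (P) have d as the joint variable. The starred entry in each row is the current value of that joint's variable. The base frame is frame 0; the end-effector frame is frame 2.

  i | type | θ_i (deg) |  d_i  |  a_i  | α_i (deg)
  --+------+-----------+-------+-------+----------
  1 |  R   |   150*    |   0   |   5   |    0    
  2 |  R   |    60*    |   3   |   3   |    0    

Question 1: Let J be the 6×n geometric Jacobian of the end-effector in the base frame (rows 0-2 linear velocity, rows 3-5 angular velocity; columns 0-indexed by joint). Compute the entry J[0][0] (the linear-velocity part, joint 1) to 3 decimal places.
-1.000

axis z_0 = ẑ; lever o_n−o_0 = (-6.9282,1.0000,3.0000)
cross product → J_v[:, 0] = (-1.0000,-6.9282,0.0000)
J_ω[:, 0] = z_0
entry J[0][0] = -1.0000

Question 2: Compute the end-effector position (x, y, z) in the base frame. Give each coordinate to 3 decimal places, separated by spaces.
-6.928 1.000 3.000

after link 1: o_1 = (-4.3301, 2.5000, 0.0000)
after link 2: o_2 = (-6.9282, 1.0000, 3.0000)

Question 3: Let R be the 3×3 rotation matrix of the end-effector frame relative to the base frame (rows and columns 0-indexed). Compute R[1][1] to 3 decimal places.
-0.866

End-effector y-axis (col 1 of R) = (0.5000,-0.8660,0.0000)
R[1][1] = -0.8660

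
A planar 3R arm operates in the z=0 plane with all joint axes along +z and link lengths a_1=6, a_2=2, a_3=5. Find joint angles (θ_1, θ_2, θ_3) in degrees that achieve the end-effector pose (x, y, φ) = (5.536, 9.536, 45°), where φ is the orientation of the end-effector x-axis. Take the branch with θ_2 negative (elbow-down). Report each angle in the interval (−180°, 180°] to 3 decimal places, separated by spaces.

wrist centre = target − a_3·(cos φ, sin φ) = (2.0005, 6.0005)
cos θ_2 = (40.0075−6²−2²)/(2·6·2) = 0.0003; θ_2 = -89.9822° (elbow-down)
β = atan2(6.0005,2.0005) = 71.5624°; ψ = atan2(-2.0000,6.0006) = -18.4332°
θ_1 = β − ψ = 89.9955°
θ_3 = φ − θ_1 − θ_2 = 44.9866° (wrapped to (-180°,180°])

89.996 -89.982 44.987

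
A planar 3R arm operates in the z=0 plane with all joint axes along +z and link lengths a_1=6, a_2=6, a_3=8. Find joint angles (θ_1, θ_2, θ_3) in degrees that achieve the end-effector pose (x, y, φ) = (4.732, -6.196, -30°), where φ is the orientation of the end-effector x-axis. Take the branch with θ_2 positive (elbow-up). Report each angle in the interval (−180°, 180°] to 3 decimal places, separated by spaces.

wrist centre = target − a_3·(cos φ, sin φ) = (-2.1962, -2.1960)
cos θ_2 = (9.6457−6²−6²)/(2·6·6) = -0.8660; θ_2 = 150.0007° (elbow-up)
β = atan2(-2.1960,-2.1962) = -135.0027°; ψ = atan2(2.9999,0.8038) = 75.0004°
θ_1 = β − ψ = -210.0030°
θ_3 = φ − θ_1 − θ_2 = 30.0023° (wrapped to (-180°,180°])

149.997 150.001 30.002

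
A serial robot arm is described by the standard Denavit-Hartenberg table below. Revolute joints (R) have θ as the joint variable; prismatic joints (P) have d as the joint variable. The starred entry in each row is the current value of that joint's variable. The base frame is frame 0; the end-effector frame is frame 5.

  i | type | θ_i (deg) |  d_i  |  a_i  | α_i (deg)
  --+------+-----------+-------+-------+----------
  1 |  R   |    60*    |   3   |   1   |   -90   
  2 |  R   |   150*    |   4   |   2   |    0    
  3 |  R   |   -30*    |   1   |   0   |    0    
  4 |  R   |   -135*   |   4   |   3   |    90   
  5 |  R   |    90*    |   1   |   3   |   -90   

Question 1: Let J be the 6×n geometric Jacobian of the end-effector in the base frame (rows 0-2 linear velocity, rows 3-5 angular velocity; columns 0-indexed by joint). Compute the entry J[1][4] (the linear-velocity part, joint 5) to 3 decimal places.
axis z_4 = (-0.1294,-0.2241,0.9659); lever o_n−o_4 = (-2.7275,1.2759,0.9659)
cross product → J_v[:, 4] = (-1.4489,-2.5095,-0.7765)
J_ω[:, 4] = z_4
entry J[1][4] = -2.5095

-2.510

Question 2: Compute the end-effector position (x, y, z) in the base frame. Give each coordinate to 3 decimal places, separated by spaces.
after link 1: o_1 = (0.5000, 0.8660, 3.0000)
after link 2: o_2 = (-3.8301, 1.3660, 2.0000)
after link 3: o_3 = (-4.6962, 1.8660, 2.0000)
after link 4: o_4 = (-6.7114, 6.3756, 2.7765)
after link 5: o_5 = (-9.4389, 7.6514, 3.7424)

-9.439 7.651 3.742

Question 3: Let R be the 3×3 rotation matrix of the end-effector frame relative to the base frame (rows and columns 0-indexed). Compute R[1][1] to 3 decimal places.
End-effector y-axis (col 1 of R) = (0.1294,0.2241,-0.9659)
R[1][1] = 0.2241

0.224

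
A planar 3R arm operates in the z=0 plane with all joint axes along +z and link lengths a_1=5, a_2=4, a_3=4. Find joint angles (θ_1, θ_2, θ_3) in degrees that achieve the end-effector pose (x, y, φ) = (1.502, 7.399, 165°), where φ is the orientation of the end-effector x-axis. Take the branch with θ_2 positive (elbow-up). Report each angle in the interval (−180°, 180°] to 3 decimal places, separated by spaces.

wrist centre = target − a_3·(cos φ, sin φ) = (5.3657, 6.3637)
cos θ_2 = (69.2878−5²−4²)/(2·5·4) = 0.7072; θ_2 = 44.9929° (elbow-up)
β = atan2(6.3637,5.3657) = 49.8634°; ψ = atan2(2.8281,7.8288) = 19.8618°
θ_1 = β − ψ = 30.0016°
θ_3 = φ − θ_1 − θ_2 = 90.0055° (wrapped to (-180°,180°])

30.002 44.993 90.005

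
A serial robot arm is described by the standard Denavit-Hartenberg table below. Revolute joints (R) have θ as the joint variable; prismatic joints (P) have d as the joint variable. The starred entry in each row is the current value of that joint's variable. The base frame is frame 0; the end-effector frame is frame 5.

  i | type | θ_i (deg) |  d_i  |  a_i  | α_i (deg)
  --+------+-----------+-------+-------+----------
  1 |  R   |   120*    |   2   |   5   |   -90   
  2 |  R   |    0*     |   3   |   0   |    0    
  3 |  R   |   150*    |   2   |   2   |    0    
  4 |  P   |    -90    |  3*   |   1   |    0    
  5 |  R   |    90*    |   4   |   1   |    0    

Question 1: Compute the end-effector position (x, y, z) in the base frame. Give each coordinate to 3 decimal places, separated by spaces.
-11.843 -3.487 -0.366

after link 1: o_1 = (-2.5000, 4.3301, 2.0000)
after link 2: o_2 = (-5.0981, 2.8301, 2.0000)
after link 3: o_3 = (-5.9641, 0.3301, 1.0000)
after link 4: o_4 = (-8.8122, -0.7369, 0.1340)
after link 5: o_5 = (-11.8433, -3.4869, -0.3660)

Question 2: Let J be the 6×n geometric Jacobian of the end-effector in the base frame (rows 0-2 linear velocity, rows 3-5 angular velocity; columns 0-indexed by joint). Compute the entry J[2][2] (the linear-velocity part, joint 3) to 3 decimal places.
axis z_2 = (-0.8660,-0.5000,0.0000); lever o_n−o_2 = (-6.7452,-6.3170,-2.3660)
cross product → J_v[:, 2] = (1.1830,-2.0490,2.0981)
J_ω[:, 2] = z_2
entry J[2][2] = 2.0981

2.098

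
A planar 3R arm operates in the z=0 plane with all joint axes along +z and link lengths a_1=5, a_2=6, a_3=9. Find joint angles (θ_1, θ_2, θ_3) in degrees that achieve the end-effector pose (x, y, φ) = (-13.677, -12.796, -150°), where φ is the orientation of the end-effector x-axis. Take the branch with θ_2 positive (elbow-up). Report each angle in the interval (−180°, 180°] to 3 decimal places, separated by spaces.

-149.994 44.994 -45.000

wrist centre = target − a_3·(cos φ, sin φ) = (-5.8828, -8.2960)
cos θ_2 = (103.4306−5²−6²)/(2·5·6) = 0.7072; θ_2 = 44.9943° (elbow-up)
β = atan2(-8.2960,-5.8828) = -125.3408°; ψ = atan2(4.2422,9.2431) = 24.6534°
θ_1 = β − ψ = -149.9942°
θ_3 = φ − θ_1 − θ_2 = -45.0002° (wrapped to (-180°,180°])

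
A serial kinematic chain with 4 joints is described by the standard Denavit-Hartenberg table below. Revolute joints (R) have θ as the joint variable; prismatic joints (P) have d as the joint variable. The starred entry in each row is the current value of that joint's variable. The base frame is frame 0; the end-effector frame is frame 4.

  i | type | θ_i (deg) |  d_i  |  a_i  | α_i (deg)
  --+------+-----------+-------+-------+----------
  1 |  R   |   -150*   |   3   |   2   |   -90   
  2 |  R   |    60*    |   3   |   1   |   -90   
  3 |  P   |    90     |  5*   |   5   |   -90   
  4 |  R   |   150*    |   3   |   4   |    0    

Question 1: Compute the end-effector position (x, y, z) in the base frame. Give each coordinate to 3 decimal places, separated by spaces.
after link 1: o_1 = (-1.7321, -1.0000, 3.0000)
after link 2: o_2 = (-0.6651, -3.8481, 2.1340)
after link 3: o_3 = (0.5849, 2.6471, -0.3660)
after link 4: o_4 = (2.1160, -0.4689, 3.2321)

2.116 -0.469 3.232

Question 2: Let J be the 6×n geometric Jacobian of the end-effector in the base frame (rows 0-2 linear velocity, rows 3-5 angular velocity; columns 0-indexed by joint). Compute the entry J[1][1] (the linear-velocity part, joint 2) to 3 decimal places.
axis z_1 = (0.5000,-0.8660,0.0000); lever o_n−o_1 = (3.8481,0.5311,0.2321)
cross product → J_v[:, 1] = (-0.2010,-0.1160,3.5981)
J_ω[:, 1] = z_1
entry J[1][1] = -0.1160

-0.116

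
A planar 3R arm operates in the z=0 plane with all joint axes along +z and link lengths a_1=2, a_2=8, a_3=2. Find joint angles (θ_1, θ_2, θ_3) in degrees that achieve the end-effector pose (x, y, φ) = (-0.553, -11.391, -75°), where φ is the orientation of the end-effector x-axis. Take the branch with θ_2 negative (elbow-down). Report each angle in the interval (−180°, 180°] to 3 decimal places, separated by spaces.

wrist centre = target − a_3·(cos φ, sin φ) = (-1.0706, -9.4591)
cos θ_2 = (90.6218−2²−8²)/(2·2·8) = 0.7069; θ_2 = -45.0143° (elbow-down)
β = atan2(-9.4591,-1.0706) = -96.4576°; ψ = atan2(-5.6583,7.6554) = -36.4688°
θ_1 = β − ψ = -59.9888°
θ_3 = φ − θ_1 − θ_2 = 30.0031° (wrapped to (-180°,180°])

-59.989 -45.014 30.003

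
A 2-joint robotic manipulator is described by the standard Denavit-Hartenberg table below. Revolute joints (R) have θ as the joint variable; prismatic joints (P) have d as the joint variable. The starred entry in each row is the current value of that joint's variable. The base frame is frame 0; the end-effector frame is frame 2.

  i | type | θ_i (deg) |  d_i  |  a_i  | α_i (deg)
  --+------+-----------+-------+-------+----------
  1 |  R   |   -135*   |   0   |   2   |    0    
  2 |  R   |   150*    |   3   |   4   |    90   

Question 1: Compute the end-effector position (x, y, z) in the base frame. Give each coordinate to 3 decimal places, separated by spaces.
after link 1: o_1 = (-1.4142, -1.4142, 0.0000)
after link 2: o_2 = (2.4495, -0.3789, 3.0000)

2.449 -0.379 3.000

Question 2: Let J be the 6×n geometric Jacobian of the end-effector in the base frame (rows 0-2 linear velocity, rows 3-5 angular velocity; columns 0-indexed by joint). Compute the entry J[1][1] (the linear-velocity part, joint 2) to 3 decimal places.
3.864

axis z_1 = (0.0000,0.0000,1.0000); lever o_n−o_1 = (3.8637,1.0353,3.0000)
cross product → J_v[:, 1] = (-1.0353,3.8637,0.0000)
J_ω[:, 1] = z_1
entry J[1][1] = 3.8637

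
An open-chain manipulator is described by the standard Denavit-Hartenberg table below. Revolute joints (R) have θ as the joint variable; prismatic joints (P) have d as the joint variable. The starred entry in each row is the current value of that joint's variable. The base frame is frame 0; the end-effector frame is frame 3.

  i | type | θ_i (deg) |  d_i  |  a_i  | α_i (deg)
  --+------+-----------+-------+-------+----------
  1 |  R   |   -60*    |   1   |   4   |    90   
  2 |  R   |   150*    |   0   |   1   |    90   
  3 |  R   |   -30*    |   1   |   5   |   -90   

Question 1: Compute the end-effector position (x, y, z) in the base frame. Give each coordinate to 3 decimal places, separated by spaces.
2.107 1.350 4.531

after link 1: o_1 = (2.0000, -3.4641, 1.0000)
after link 2: o_2 = (1.5670, -2.7141, 1.5000)
after link 3: o_3 = (2.1071, 1.3505, 4.5311)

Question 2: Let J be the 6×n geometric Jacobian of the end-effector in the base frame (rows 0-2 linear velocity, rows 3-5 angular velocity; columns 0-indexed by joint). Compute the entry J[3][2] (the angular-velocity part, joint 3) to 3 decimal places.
axis z_2 = (0.2500,-0.4330,0.8660); lever o_n−o_2 = (0.5401,4.0646,3.0311)
cross product → J_v[:, 2] = (-4.8325,-0.2901,1.2500)
J_ω[:, 2] = z_2
entry J[3][2] = 0.2500

0.250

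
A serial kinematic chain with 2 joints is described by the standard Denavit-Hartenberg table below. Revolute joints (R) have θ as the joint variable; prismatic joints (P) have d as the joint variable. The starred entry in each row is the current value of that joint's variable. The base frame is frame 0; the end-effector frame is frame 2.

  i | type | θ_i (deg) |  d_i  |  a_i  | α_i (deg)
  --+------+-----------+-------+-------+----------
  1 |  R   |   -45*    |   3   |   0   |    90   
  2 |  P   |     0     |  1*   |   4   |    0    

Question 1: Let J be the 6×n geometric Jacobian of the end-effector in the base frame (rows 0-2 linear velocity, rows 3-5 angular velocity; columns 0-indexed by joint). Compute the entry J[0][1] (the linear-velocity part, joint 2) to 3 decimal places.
prismatic axis z_1 = (-0.7071,-0.7071,0.0000)
J_v[:, 1] = z_1; J_ω[:, 1] = (0,0,0)
entry J[0][1] = -0.7071

-0.707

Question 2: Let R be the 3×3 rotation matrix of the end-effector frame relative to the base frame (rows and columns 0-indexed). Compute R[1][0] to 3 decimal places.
End-effector x-axis (col 0 of R) = (0.7071,-0.7071,0.0000)
R[1][0] = -0.7071

-0.707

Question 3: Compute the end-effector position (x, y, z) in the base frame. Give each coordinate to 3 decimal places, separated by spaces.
2.121 -3.536 3.000

after link 1: o_1 = (0.0000, 0.0000, 3.0000)
after link 2: o_2 = (2.1213, -3.5355, 3.0000)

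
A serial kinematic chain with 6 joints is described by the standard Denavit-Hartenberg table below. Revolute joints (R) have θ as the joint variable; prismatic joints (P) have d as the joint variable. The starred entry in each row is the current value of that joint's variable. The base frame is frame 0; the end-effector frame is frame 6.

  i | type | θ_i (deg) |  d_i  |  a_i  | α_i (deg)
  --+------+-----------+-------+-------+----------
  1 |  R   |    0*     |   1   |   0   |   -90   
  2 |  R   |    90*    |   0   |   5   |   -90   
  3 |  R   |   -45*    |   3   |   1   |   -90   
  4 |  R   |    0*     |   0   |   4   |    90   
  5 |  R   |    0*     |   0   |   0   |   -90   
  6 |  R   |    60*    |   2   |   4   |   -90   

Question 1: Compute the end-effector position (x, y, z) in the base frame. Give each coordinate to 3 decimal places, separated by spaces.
0.464 3.536 -10.364

after link 1: o_1 = (0.0000, 0.0000, 1.0000)
after link 2: o_2 = (0.0000, 0.0000, -4.0000)
after link 3: o_3 = (-3.0000, 0.7071, -4.7071)
after link 4: o_4 = (-3.0000, 3.5355, -7.5355)
after link 5: o_5 = (-3.0000, 3.5355, -7.5355)
after link 6: o_6 = (0.4641, 3.5355, -10.3640)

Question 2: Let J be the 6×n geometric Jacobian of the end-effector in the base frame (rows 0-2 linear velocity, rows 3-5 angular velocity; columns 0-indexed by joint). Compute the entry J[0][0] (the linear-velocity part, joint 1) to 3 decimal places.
axis z_0 = ẑ; lever o_n−o_0 = (0.4641,3.5355,-10.3640)
cross product → J_v[:, 0] = (-3.5355,0.4641,0.0000)
J_ω[:, 0] = z_0
entry J[0][0] = -3.5355

-3.536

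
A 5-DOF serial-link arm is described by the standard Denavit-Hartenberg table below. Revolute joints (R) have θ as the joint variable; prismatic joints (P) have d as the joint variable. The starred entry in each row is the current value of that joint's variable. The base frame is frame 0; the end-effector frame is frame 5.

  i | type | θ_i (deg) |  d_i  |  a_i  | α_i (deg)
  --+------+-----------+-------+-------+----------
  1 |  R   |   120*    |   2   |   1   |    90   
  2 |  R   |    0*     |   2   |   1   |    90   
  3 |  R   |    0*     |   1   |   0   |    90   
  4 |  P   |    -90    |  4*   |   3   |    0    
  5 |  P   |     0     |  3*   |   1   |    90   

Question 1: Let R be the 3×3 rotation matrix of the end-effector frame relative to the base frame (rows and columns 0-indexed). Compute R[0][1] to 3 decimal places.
-0.866

End-effector y-axis (col 1 of R) = (-0.8660,-0.5000,-0.0000)
R[0][1] = -0.8660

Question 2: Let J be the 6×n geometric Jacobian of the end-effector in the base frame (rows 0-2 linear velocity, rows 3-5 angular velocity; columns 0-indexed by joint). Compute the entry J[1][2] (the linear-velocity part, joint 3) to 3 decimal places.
6.062

axis z_2 = (0.0000,0.0000,-1.0000); lever o_n−o_2 = (-6.0622,-3.5000,3.0000)
cross product → J_v[:, 2] = (-3.5000,6.0622,0.0000)
J_ω[:, 2] = z_2
entry J[1][2] = 6.0622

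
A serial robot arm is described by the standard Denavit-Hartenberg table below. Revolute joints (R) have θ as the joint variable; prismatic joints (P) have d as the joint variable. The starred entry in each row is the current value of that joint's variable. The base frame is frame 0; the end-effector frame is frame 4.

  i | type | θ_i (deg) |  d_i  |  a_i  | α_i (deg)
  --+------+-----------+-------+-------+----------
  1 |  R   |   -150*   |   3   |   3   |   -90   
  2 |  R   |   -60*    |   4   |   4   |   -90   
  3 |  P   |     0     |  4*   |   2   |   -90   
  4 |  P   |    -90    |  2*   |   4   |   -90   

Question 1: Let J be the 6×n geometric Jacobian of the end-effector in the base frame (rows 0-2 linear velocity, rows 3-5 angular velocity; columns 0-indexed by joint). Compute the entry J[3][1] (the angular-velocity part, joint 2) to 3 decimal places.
axis z_1 = (0.5000,-0.8660,0.0000); lever o_n−o_1 = (-7.5981,-6.6962,1.1962)
cross product → J_v[:, 1] = (-1.0359,-0.5981,-9.9282)
J_ω[:, 1] = z_1
entry J[3][1] = 0.5000

0.500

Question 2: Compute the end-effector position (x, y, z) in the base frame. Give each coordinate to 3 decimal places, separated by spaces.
after link 1: o_1 = (-2.5981, -1.5000, 3.0000)
after link 2: o_2 = (-2.3301, -5.9641, 6.4641)
after link 3: o_3 = (-6.1962, -8.1962, 6.1962)
after link 4: o_4 = (-10.1962, -8.1962, 4.1962)

-10.196 -8.196 4.196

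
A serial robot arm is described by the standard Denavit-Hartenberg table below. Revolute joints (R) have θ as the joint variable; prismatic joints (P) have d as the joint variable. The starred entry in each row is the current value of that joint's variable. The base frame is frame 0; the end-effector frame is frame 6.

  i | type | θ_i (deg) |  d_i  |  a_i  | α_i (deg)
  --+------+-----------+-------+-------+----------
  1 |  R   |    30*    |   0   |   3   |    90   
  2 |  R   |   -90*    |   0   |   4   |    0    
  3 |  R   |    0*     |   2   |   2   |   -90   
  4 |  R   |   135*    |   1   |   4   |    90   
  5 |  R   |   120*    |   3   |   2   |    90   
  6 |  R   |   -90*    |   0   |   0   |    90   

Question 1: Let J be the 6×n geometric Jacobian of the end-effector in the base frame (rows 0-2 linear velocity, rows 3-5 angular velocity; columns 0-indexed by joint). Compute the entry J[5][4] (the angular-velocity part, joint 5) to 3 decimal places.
axis z_4 = (-0.3536,0.6124,-0.7071); lever o_n−o_4 = (0.7929,2.0908,-2.8284)
cross product → J_v[:, 4] = (-0.2537,-1.5607,-1.2247)
J_ω[:, 4] = z_4
entry J[5][4] = -0.7071

-0.707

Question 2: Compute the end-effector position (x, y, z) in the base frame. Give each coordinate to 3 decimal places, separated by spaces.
3.843 4.808 -6.000

after link 1: o_1 = (2.5981, 1.5000, 0.0000)
after link 2: o_2 = (2.5981, 1.5000, -4.0000)
after link 3: o_3 = (3.5981, -0.2321, -6.0000)
after link 4: o_4 = (3.0499, 2.7174, -3.1716)
after link 5: o_5 = (3.8428, 4.8082, -6.0000)
after link 6: o_6 = (3.8428, 4.8082, -6.0000)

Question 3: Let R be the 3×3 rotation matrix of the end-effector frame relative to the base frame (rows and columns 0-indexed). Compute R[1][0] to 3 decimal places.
End-effector x-axis (col 0 of R) = (0.3536,-0.6124,0.7071)
R[1][0] = -0.6124

-0.612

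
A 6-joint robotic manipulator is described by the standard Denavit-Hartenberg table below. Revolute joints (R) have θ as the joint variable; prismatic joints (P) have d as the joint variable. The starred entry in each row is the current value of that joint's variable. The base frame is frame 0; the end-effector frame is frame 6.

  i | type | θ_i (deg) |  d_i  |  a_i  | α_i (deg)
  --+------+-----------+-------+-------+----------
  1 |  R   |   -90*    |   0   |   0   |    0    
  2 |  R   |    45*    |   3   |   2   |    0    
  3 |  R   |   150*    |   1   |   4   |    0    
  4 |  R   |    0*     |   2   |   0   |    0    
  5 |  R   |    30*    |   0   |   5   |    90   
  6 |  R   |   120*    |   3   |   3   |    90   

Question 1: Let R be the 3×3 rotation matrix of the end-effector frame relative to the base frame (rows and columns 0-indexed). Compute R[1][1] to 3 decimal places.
End-effector y-axis (col 1 of R) = (0.7071,0.7071,0.0000)
R[1][1] = 0.7071

0.707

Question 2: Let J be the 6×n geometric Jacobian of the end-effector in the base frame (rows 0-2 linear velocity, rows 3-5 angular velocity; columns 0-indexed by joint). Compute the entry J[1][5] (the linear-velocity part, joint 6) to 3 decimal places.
-1.837

axis z_5 = (0.7071,0.7071,0.0000); lever o_n−o_5 = (3.1820,1.0607,2.5981)
cross product → J_v[:, 5] = (1.8371,-1.8371,-1.5000)
J_ω[:, 5] = z_5
entry J[1][5] = -1.8371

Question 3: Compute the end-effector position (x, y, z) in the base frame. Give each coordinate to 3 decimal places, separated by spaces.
0.025 7.046 8.598

after link 1: o_1 = (0.0000, 0.0000, 0.0000)
after link 2: o_2 = (1.4142, -1.4142, 3.0000)
after link 3: o_3 = (0.3789, 2.4495, 4.0000)
after link 4: o_4 = (0.3789, 2.4495, 6.0000)
after link 5: o_5 = (-3.1566, 5.9850, 6.0000)
after link 6: o_6 = (0.0254, 7.0457, 8.5981)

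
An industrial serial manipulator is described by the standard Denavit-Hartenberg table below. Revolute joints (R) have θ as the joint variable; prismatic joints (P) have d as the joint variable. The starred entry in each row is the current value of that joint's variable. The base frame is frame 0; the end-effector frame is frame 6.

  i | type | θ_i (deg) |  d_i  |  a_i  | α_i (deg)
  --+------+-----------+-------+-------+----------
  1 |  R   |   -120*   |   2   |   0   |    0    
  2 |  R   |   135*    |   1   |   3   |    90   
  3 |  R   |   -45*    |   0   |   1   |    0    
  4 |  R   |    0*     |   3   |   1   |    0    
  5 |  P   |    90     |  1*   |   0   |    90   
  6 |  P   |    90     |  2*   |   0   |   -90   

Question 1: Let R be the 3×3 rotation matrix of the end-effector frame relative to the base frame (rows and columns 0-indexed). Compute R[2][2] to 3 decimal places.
End-effector z-axis (col 2 of R) = (-0.6830,-0.1830,-0.7071)
R[2][2] = -0.7071

-0.707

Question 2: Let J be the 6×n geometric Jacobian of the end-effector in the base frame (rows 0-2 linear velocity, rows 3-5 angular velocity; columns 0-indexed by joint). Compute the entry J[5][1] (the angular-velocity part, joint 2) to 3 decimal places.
1.000

axis z_1 = (0.0000,0.0000,1.0000); lever o_n−o_1 = (6.6651,-2.3552,-1.8284)
cross product → J_v[:, 1] = (2.3552,6.6651,-0.0000)
J_ω[:, 1] = z_1
entry J[5][1] = 1.0000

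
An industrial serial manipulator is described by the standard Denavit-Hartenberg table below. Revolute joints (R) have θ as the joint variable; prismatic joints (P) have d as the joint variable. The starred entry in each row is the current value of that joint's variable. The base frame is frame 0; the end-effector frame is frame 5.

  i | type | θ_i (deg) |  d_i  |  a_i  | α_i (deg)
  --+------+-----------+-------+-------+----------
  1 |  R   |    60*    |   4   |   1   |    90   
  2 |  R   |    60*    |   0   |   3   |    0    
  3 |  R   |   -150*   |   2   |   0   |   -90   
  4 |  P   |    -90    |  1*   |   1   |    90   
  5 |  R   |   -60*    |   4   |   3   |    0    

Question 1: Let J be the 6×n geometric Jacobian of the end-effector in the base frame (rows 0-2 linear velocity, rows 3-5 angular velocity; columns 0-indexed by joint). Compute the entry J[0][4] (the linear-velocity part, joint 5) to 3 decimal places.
axis z_4 = (0.0000,0.0000,1.0000); lever o_n−o_4 = (0.0000,-3.0000,4.0000)
cross product → J_v[:, 4] = (3.0000,0.0000,-0.0000)
J_ω[:, 4] = z_4
entry J[0][4] = 3.0000

3.000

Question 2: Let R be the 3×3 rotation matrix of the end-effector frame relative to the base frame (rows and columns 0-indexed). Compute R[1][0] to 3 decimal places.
End-effector x-axis (col 0 of R) = (0.0000,-1.0000,0.0000)
R[1][0] = -1.0000

-1.000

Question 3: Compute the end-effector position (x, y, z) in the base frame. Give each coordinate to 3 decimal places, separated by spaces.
4.348 -1.469 10.598

after link 1: o_1 = (0.5000, 0.8660, 4.0000)
after link 2: o_2 = (1.2500, 2.1651, 6.5981)
after link 3: o_3 = (2.9821, 1.1651, 6.5981)
after link 4: o_4 = (4.3481, 1.5311, 6.5981)
after link 5: o_5 = (4.3481, -1.4689, 10.5981)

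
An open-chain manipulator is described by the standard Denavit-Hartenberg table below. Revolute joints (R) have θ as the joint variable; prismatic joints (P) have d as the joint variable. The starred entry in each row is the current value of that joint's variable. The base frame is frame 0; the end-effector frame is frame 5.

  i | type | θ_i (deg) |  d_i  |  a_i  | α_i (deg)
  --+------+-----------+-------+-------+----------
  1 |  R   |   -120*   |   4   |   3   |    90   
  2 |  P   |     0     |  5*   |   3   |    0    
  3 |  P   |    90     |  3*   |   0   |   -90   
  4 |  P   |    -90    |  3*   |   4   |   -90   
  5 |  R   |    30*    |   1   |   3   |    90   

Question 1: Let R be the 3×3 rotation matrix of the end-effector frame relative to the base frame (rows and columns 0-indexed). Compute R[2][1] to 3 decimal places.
End-effector y-axis (col 1 of R) = (0.0000,-0.0000,1.0000)
R[2][1] = 1.0000

1.000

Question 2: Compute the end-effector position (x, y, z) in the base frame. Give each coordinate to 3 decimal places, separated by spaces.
after link 1: o_1 = (-1.5000, -2.5981, 4.0000)
after link 2: o_2 = (-7.3301, -2.6962, 4.0000)
after link 3: o_3 = (-9.9282, -1.1962, 4.0000)
after link 4: o_4 = (-11.8923, 3.4019, 4.0000)
after link 5: o_5 = (-14.8923, 3.4019, 5.0000)

-14.892 3.402 5.000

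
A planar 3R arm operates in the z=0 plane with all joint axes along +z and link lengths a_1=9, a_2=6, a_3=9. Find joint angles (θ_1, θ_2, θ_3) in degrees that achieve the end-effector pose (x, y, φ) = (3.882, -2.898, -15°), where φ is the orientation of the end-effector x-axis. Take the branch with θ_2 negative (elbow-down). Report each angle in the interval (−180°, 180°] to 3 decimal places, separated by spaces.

-134.996 -149.997 -90.007

wrist centre = target − a_3·(cos φ, sin φ) = (-4.8113, -0.5686)
cos θ_2 = (23.4723−9²−6²)/(2·9·6) = -0.8660; θ_2 = -149.9968° (elbow-down)
β = atan2(-0.5686,-4.8113) = -173.2597°; ψ = atan2(-3.0003,3.8040) = -38.2634°
θ_1 = β − ψ = -134.9963°
θ_3 = φ − θ_1 − θ_2 = -90.0069° (wrapped to (-180°,180°])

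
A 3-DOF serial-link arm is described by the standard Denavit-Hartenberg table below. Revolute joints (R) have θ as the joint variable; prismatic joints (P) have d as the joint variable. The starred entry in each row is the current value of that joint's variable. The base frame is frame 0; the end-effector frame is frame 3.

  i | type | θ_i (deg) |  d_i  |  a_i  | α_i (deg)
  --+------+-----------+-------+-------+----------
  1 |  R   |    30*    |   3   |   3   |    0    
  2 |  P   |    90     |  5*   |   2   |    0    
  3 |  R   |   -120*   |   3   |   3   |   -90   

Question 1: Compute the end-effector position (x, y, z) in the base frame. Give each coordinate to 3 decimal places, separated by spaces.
after link 1: o_1 = (2.5981, 1.5000, 3.0000)
after link 2: o_2 = (1.5981, 3.2321, 8.0000)
after link 3: o_3 = (4.5981, 3.2321, 11.0000)

4.598 3.232 11.000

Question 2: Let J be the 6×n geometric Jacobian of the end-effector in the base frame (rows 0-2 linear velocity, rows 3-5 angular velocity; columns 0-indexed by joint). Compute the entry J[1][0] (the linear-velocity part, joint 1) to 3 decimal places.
axis z_0 = ẑ; lever o_n−o_0 = (4.5981,3.2321,11.0000)
cross product → J_v[:, 0] = (-3.2321,4.5981,0.0000)
J_ω[:, 0] = z_0
entry J[1][0] = 4.5981

4.598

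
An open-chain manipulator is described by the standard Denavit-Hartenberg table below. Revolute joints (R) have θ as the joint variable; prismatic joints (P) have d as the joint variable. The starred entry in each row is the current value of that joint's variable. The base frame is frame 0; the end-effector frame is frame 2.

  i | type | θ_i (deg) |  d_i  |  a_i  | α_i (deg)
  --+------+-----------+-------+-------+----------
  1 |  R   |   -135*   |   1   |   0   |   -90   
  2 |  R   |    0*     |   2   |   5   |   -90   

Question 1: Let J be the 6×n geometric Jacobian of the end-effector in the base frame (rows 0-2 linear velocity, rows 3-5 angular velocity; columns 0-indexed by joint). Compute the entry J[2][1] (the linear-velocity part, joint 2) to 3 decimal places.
-5.000

axis z_1 = (0.7071,-0.7071,0.0000); lever o_n−o_1 = (-2.1213,-4.9497,0.0000)
cross product → J_v[:, 1] = (0.0000,-0.0000,-5.0000)
J_ω[:, 1] = z_1
entry J[2][1] = -5.0000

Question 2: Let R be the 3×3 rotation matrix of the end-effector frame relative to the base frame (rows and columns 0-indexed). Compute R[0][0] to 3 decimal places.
-0.707

End-effector x-axis (col 0 of R) = (-0.7071,-0.7071,0.0000)
R[0][0] = -0.7071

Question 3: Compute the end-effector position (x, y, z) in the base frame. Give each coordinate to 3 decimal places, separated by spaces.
after link 1: o_1 = (0.0000, 0.0000, 1.0000)
after link 2: o_2 = (-2.1213, -4.9497, 1.0000)

-2.121 -4.950 1.000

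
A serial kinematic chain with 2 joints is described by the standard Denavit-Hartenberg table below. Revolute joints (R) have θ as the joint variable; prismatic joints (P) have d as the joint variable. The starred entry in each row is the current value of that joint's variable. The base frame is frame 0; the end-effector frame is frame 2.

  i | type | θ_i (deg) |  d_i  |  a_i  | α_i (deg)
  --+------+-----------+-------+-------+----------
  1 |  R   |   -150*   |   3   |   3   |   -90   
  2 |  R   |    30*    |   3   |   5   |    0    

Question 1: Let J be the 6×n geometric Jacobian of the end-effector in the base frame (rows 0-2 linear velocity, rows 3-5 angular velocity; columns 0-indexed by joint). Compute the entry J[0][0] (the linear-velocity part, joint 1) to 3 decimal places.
axis z_0 = ẑ; lever o_n−o_0 = (-4.8481,-6.2631,0.5000)
cross product → J_v[:, 0] = (6.2631,-4.8481,0.0000)
J_ω[:, 0] = z_0
entry J[0][0] = 6.2631

6.263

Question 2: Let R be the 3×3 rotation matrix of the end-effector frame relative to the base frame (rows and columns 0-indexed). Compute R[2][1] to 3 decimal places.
End-effector y-axis (col 1 of R) = (0.4330,0.2500,-0.8660)
R[2][1] = -0.8660

-0.866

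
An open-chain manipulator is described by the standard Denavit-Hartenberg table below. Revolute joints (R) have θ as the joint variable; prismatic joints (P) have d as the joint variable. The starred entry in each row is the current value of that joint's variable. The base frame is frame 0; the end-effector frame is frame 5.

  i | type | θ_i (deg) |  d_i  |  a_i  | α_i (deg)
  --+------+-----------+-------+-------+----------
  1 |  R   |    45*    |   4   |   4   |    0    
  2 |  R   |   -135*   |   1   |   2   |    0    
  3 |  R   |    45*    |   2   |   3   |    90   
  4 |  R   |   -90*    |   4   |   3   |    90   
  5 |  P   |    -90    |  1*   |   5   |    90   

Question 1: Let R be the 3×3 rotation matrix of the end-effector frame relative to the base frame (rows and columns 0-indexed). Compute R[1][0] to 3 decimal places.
0.707

End-effector x-axis (col 0 of R) = (0.7071,0.7071,-0.0000)
R[1][0] = 0.7071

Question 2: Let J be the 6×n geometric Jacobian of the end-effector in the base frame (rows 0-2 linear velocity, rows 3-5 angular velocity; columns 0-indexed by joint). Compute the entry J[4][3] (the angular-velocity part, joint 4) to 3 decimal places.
-0.707

axis z_3 = (-0.7071,-0.7071,0.0000); lever o_n−o_3 = (0.0000,1.4142,-3.0000)
cross product → J_v[:, 3] = (2.1213,-2.1213,-1.0000)
J_ω[:, 3] = z_3
entry J[4][3] = -0.7071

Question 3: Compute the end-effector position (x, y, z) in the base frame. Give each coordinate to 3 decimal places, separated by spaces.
4.950 0.121 4.000

after link 1: o_1 = (2.8284, 2.8284, 4.0000)
after link 2: o_2 = (2.8284, 0.8284, 5.0000)
after link 3: o_3 = (4.9497, -1.2929, 7.0000)
after link 4: o_4 = (2.1213, -4.1213, 4.0000)
after link 5: o_5 = (4.9497, 0.1213, 4.0000)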